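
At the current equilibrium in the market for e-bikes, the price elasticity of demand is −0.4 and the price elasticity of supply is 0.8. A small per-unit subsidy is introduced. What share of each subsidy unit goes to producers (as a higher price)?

For a small subsidy around the equilibrium, the benefit split depends on the relative slopes, which at a point are proportional to the elasticities.
Buyer share = εs/(εs + |εd|) = 0.8/(0.8 + 0.4) = 2/3; seller share = |εd|/(εs + |εd|) = 1/3.
So producers capture 1/3 of the subsidy.

Producer share = 1/3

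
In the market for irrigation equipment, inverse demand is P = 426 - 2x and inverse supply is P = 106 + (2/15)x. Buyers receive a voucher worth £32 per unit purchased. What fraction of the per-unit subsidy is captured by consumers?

Pre-subsidy: 426 - 2x = 106 + (2/15)x gives x* = 150 and P* = 126.
With the rebate, buyers effectively pay Pb = Ps − 32, where Ps is the price sellers receive.
On the curves, Pb = 426 - 2x and Ps = 106 + (2/15)x; the wedge Ps − Pb = 32 gives 106 + (2/15)x − (426 - 2x) = 32, so x' = 165.
Then Pb = 426 − 2·165 = 96 and Ps = 106 + (2/15)·165 = 128.
Buyers' price falls by P* − Pb = 126 − 96 = 30; sellers' price rises by Ps − P* = 128 − 126 = 2.
So consumers capture 30/32 = 0.9375 of each unit of subsidy.

Consumer share = 0.9375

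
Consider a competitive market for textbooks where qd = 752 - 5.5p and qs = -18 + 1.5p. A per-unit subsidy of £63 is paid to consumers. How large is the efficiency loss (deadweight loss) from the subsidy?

Pre-subsidy: 752 - 5.5p = -18 + 1.5p gives p* = 110, q* = 147.
With the rebate, buyers effectively pay pb = ps − 63, where ps is the price sellers receive.
Demand in terms of ps becomes qd = 752 − 5.5(ps − 63) = 1098.5 - 5.5ps. Setting this equal to supply: 1098.5 - 5.5ps = -18 + 1.5ps, so ps = 159.5.
Buyers pay pb = 159.5 − 63 = 96.5; q' = -18 + 1.5·159.5 = 221.25.
The subsidy expands output by 221.25 − 147 = 74.25 past the efficient level; on those units the gap between marginal cost and willingness to pay runs from 0 up to 63.
DWL = ½ × 63 × 74.25 = 2338.875.

Deadweight loss = £2338.875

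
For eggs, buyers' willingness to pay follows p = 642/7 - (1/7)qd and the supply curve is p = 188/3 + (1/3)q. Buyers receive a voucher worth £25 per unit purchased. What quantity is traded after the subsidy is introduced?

q' = 113.5

Pre-subsidy: 642/7 - (1/7)q = 188/3 + (1/3)q gives q* = 61 and p* = 83.
With the rebate, buyers effectively pay pb = ps − 25, where ps is the price sellers receive.
On the curves, pb = 642/7 - (1/7)q and ps = 188/3 + (1/3)q; the wedge ps − pb = 25 gives 188/3 + (1/3)q − (642/7 - (1/7)q) = 25, so q' = 113.5.
Then pb = 642/7 − (1/7)·113.5 = 75.5 and ps = 188/3 + (1/3)·113.5 = 100.5.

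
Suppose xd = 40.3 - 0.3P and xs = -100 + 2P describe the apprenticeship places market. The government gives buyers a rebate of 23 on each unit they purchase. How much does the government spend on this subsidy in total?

Government cost = 644

Pre-subsidy: 40.3 - 0.3P = -100 + 2P gives P* = 61, x* = 22.
With the rebate, buyers effectively pay Pb = Ps − 23, where Ps is the price sellers receive.
Demand in terms of Ps becomes xd = 40.3 − 0.3(Ps − 23) = 47.2 - 0.3Ps. Setting this equal to supply: 47.2 - 0.3Ps = -100 + 2Ps, so Ps = 64.
Buyers pay Pb = 64 − 23 = 41; x' = -100 + 2·64 = 28.
Government outlay = subsidy × quantity = 23 × 28 = 644.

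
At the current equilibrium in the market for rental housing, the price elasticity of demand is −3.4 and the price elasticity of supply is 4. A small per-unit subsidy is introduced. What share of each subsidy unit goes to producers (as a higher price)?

For a small subsidy around the equilibrium, the benefit split depends on the relative slopes, which at a point are proportional to the elasticities.
Buyer share = εs/(εs + |εd|) = 4/(4 + 3.4) = 20/37; seller share = |εd|/(εs + |εd|) = 17/37.
So producers capture 17/37 of the subsidy.

Producer share = 17/37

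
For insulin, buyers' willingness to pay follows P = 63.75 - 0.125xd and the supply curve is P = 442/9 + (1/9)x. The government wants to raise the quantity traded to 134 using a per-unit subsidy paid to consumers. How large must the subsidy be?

At x = 134, from the demand curve buyers pay Pb = 63.75 − 0.125·134 = 47; from the supply curve sellers need Ps = 442/9 + (1/9)·134 = 64.
The subsidy must fill the gap: s = Ps − Pb = 64 − 47 = 17.

Required subsidy s = 17 per unit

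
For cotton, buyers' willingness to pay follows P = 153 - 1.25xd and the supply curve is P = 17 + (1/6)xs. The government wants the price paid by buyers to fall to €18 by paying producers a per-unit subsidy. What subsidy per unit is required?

At a buyer price of 18, quantity demanded is 122.4 − 0.8·18 = 108.
Sellers supply 108 only when they receive Ps = 17 + (1/6)·108 = 35.
s = Ps − Pb = 35 − 18 = 17.

Required subsidy s = €17 per unit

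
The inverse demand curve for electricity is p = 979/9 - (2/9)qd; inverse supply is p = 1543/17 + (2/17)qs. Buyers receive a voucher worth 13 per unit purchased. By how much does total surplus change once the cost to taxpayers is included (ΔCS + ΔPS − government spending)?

Net change in total surplus = -248.625

Pre-subsidy: 979/9 - (2/9)q = 1543/17 + (2/17)q gives q* = 53 and p* = 97.
With the rebate, buyers effectively pay pb = ps − 13, where ps is the price sellers receive.
On the curves, pb = 979/9 - (2/9)q and ps = 1543/17 + (2/17)q; the wedge ps − pb = 13 gives 1543/17 + (2/17)q − (979/9 - (2/9)q) = 13, so q' = 91.25.
Then pb = 979/9 − (2/9)·91.25 = 88.5 and ps = 1543/17 + (2/17)·91.25 = 101.5.
ΔCS = ½(53 + 91.25)(97 − 88.5) = 613.0625; ΔPS = ½(53 + 91.25)(101.5 − 97) = 324.5625.
Government spending = 13 × 91.25 = 1186.25.
Net change = 613.0625 + 324.5625 − 1186.25 = -248.625. The loss equals the DWL triangle ½·13·38.25.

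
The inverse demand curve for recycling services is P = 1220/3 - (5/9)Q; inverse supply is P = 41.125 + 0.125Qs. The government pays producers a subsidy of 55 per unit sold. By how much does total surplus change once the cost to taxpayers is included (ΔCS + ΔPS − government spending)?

Pre-subsidy: 1220/3 - (5/9)Q = 41.125 + 0.125Q gives Q* = 26319/49 and P* = 5305/49.
With the subsidy, sellers receive Ps = Pb + 55 for each unit, where Pb is the price buyers pay.
On the curves, Pb = 1220/3 - (5/9)Q and Ps = 41.125 + 0.125Q; the wedge Ps − Pb = 55 gives 41.125 + 0.125Q − (1220/3 - (5/9)Q) = 55, so Q' = 30279/49.
Then Pb = 1220/3 − (5/9)·(30279/49) = 3105/49 and Ps = 41.125 + 0.125·(30279/49) = 5800/49.
ΔCS = ½(26319/49 + 30279/49)(5305/49 − 3105/49) = 62257800/2401; ΔPS = ½(26319/49 + 30279/49)(5800/49 − 5305/49) = 14008005/2401.
Government spending = 55 × 30279/49 = 1665345/49.
Net change = 62257800/2401 + 14008005/2401 − 1665345/49 = -108900/49. The loss equals the DWL triangle ½·55·3960/49.

Net change in total surplus = -108900/49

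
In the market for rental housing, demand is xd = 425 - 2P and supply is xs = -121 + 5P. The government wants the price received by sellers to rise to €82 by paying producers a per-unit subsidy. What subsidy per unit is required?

At a seller price of 82, quantity supplied is -121 + 5·82 = 289.
Buyers absorb 289 only when they pay Pb with 425 − 2·Pb = 289, i.e. Pb = 68.
s = Ps − Pb = 82 − 68 = 14.

Required subsidy s = €14 per unit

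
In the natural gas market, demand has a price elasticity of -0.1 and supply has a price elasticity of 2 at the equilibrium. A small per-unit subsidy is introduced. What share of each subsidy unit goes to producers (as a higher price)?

Producer share = 1/21

For a small subsidy around the equilibrium, the benefit split depends on the relative slopes, which at a point are proportional to the elasticities.
Buyer share = εs/(εs + |εd|) = 2/(2 + 0.1) = 20/21; seller share = |εd|/(εs + |εd|) = 1/21.
So producers capture 1/21 of the subsidy.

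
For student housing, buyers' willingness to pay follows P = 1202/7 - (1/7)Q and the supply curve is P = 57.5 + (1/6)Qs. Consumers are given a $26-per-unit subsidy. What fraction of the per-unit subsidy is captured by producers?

Pre-subsidy: 1202/7 - (1/7)Q = 57.5 + (1/6)Q gives Q* = 369 and P* = 119.
With the rebate, buyers effectively pay Pb = Ps − 26, where Ps is the price sellers receive.
On the curves, Pb = 1202/7 - (1/7)Q and Ps = 57.5 + (1/6)Q; the wedge Ps − Pb = 26 gives 57.5 + (1/6)Q − (1202/7 - (1/7)Q) = 26, so Q' = 453.
Then Pb = 1202/7 − (1/7)·453 = 107 and Ps = 57.5 + (1/6)·453 = 133.
Buyers' price falls by P* − Pb = 119 − 107 = 12; sellers' price rises by Ps − P* = 133 − 119 = 14.
So producers capture 14/26 = 7/13 of each unit of subsidy.

Producer share = 7/13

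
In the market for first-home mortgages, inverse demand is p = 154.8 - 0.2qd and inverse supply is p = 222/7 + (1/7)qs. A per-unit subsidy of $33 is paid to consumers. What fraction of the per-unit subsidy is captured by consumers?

Consumer share = 7/12

Pre-subsidy: 154.8 - 0.2q = 222/7 + (1/7)q gives q* = 359 and p* = 83.
With the rebate, buyers effectively pay pb = ps − 33, where ps is the price sellers receive.
On the curves, pb = 154.8 - 0.2q and ps = 222/7 + (1/7)q; the wedge ps − pb = 33 gives 222/7 + (1/7)q − (154.8 - 0.2q) = 33, so q' = 455.25.
Then pb = 154.8 − 0.2·455.25 = 63.75 and ps = 222/7 + (1/7)·455.25 = 96.75.
Buyers' price falls by p* − pb = 83 − 63.75 = 19.25; sellers' price rises by ps − p* = 96.75 − 83 = 13.75.
So consumers capture 19.25/33 = 7/12 of each unit of subsidy.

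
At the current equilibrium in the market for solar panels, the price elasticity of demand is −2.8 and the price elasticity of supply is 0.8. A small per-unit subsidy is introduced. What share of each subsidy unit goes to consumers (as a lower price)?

Consumer share = 2/9

For a small subsidy around the equilibrium, the benefit split depends on the relative slopes, which at a point are proportional to the elasticities.
Buyer share = εs/(εs + |εd|) = 0.8/(0.8 + 2.8) = 2/9; seller share = |εd|/(εs + |εd|) = 7/9.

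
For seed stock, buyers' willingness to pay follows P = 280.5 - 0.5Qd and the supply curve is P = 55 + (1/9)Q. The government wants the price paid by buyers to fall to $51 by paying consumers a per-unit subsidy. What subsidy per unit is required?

At a buyer price of 51, quantity demanded is 561 − 2·51 = 459.
Sellers supply 459 only when they receive Ps = 55 + (1/9)·459 = 106.
s = Ps − Pb = 106 − 51 = 55.

Required subsidy s = $55 per unit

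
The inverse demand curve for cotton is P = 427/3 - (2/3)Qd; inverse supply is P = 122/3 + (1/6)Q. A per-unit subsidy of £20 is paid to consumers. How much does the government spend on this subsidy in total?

Government cost = £2920

Pre-subsidy: 427/3 - (2/3)Q = 122/3 + (1/6)Q gives Q* = 122 and P* = 61.
With the rebate, buyers effectively pay Pb = Ps − 20, where Ps is the price sellers receive.
On the curves, Pb = 427/3 - (2/3)Q and Ps = 122/3 + (1/6)Q; the wedge Ps − Pb = 20 gives 122/3 + (1/6)Q − (427/3 - (2/3)Q) = 20, so Q' = 146.
Then Pb = 427/3 − (2/3)·146 = 45 and Ps = 122/3 + (1/6)·146 = 65.
Government outlay = subsidy × quantity = 20 × 146 = 2920.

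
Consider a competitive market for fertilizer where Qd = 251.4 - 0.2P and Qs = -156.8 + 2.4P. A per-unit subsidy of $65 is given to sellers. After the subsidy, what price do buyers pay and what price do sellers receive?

Pre-subsidy: 251.4 - 0.2P = -156.8 + 2.4P gives P* = 157, Q* = 220.
With the subsidy, sellers receive Ps = Pb + 65 for each unit, where Pb is the price buyers pay.
Supply in terms of Pb becomes Qs = -156.8 + 2.4(Pb + 65) = -0.8 + 2.4Pb. Setting this equal to demand: 251.4 - 0.2Pb = -0.8 + 2.4Pb, so Pb = 97.
Sellers receive Ps = 97 + 65 = 162; Q' = 251.4 − 0.2·97 = 232.

Buyers pay $97; sellers receive $162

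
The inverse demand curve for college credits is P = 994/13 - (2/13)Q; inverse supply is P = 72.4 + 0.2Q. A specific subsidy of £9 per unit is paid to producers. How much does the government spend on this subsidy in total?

Pre-subsidy: 994/13 - (2/13)Q = 72.4 + 0.2Q gives Q* = 264/23 and P* = 1718/23.
With the subsidy, sellers receive Ps = Pb + 9 for each unit, where Pb is the price buyers pay.
On the curves, Pb = 994/13 - (2/13)Q and Ps = 72.4 + 0.2Q; the wedge Ps − Pb = 9 gives 72.4 + 0.2Q − (994/13 - (2/13)Q) = 9, so Q' = 849/23.
Then Pb = 994/13 − (2/13)·(849/23) = 1628/23 and Ps = 72.4 + 0.2·(849/23) = 1835/23.
Government outlay = subsidy × quantity = 9 × 849/23 = 7641/23.

Government cost = 7641/23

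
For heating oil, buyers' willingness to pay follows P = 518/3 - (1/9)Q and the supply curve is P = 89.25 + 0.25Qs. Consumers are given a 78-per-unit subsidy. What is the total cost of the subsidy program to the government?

Government cost = 34866

Pre-subsidy: 518/3 - (1/9)Q = 89.25 + 0.25Q gives Q* = 231 and P* = 147.
With the rebate, buyers effectively pay Pb = Ps − 78, where Ps is the price sellers receive.
On the curves, Pb = 518/3 - (1/9)Q and Ps = 89.25 + 0.25Q; the wedge Ps − Pb = 78 gives 89.25 + 0.25Q − (518/3 - (1/9)Q) = 78, so Q' = 447.
Then Pb = 518/3 − (1/9)·447 = 123 and Ps = 89.25 + 0.25·447 = 201.
Government outlay = subsidy × quantity = 78 × 447 = 34866.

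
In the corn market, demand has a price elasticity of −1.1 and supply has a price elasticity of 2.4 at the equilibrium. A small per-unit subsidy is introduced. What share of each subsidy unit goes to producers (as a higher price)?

Producer share = 11/35

For a small subsidy around the equilibrium, the benefit split depends on the relative slopes, which at a point are proportional to the elasticities.
Buyer share = εs/(εs + |εd|) = 2.4/(2.4 + 1.1) = 24/35; seller share = |εd|/(εs + |εd|) = 11/35.
So producers capture 11/35 of the subsidy.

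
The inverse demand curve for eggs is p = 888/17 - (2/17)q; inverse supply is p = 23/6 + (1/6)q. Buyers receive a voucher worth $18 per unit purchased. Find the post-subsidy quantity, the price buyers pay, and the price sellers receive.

Pre-subsidy: 888/17 - (2/17)q = 23/6 + (1/6)q gives q* = 4937/29 and p* = 934/29.
With the rebate, buyers effectively pay pb = ps − 18, where ps is the price sellers receive.
On the curves, pb = 888/17 - (2/17)q and ps = 23/6 + (1/6)q; the wedge ps − pb = 18 gives 23/6 + (1/6)q − (888/17 - (2/17)q) = 18, so q' = 6773/29.
Then pb = 888/17 − (2/17)·(6773/29) = 718/29 and ps = 23/6 + (1/6)·(6773/29) = 1240/29.

q' = 6773/29; buyers pay 718/29; sellers receive 1240/29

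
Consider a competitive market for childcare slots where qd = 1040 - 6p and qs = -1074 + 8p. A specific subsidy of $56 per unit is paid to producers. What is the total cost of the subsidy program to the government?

Government cost = $18256

Pre-subsidy: 1040 - 6p = -1074 + 8p gives p* = 151, q* = 134.
With the subsidy, sellers receive ps = pb + 56 for each unit, where pb is the price buyers pay.
Supply in terms of pb becomes qs = -1074 + 8(pb + 56) = -626 + 8pb. Setting this equal to demand: 1040 - 6pb = -626 + 8pb, so pb = 119.
Sellers receive ps = 119 + 56 = 175; q' = 1040 − 6·119 = 326.
Government outlay = subsidy × quantity = 56 × 326 = 18256.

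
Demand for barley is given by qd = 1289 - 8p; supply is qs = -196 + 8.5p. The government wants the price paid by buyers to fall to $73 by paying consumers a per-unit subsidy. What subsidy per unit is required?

Required subsidy s = $33 per unit

At a buyer price of 73, quantity demanded is 1289 − 8·73 = 705.
Sellers supply 705 only when they receive ps with -196 + 8.5·ps = 705, i.e. ps = 106.
s = ps − pb = 106 − 73 = 33.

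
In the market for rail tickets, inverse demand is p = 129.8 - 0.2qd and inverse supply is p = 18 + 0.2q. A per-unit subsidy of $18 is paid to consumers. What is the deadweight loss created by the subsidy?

Pre-subsidy: 129.8 - 0.2q = 18 + 0.2q gives q* = 279.5 and p* = 73.9.
With the rebate, buyers effectively pay pb = ps − 18, where ps is the price sellers receive.
On the curves, pb = 129.8 - 0.2q and ps = 18 + 0.2q; the wedge ps − pb = 18 gives 18 + 0.2q − (129.8 - 0.2q) = 18, so q' = 324.5.
Then pb = 129.8 − 0.2·324.5 = 64.9 and ps = 18 + 0.2·324.5 = 82.9.
The subsidy expands output by 324.5 − 279.5 = 45 past the efficient level; on those units the gap between marginal cost and willingness to pay runs from 0 up to 18.
DWL = ½ × 18 × 45 = 405.

Deadweight loss = $405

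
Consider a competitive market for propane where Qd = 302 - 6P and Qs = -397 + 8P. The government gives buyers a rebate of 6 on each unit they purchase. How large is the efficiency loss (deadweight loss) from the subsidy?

Deadweight loss = 432/7

Pre-subsidy: 302 - 6P = -397 + 8P gives P* = 699/14, Q* = 17/7.
With the rebate, buyers effectively pay Pb = Ps − 6, where Ps is the price sellers receive.
Demand in terms of Ps becomes Qd = 302 − 6(Ps − 6) = 338 - 6Ps. Setting this equal to supply: 338 - 6Ps = -397 + 8Ps, so Ps = 52.5.
Buyers pay Pb = 52.5 − 6 = 46.5; Q' = -397 + 8·52.5 = 23.
The subsidy expands output by 23 − 17/7 = 144/7 past the efficient level; on those units the gap between marginal cost and willingness to pay runs from 0 up to 6.
DWL = ½ × 6 × 144/7 = 432/7.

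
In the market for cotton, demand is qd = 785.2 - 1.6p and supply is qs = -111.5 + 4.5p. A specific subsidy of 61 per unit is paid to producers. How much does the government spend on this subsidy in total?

Pre-subsidy: 785.2 - 1.6p = -111.5 + 4.5p gives p* = 147, q* = 550.
With the subsidy, sellers receive ps = pb + 61 for each unit, where pb is the price buyers pay.
Supply in terms of pb becomes qs = -111.5 + 4.5(pb + 61) = 163 + 4.5pb. Setting this equal to demand: 785.2 - 1.6pb = 163 + 4.5pb, so pb = 102.
Sellers receive ps = 102 + 61 = 163; q' = 785.2 − 1.6·102 = 622.
Government outlay = subsidy × quantity = 61 × 622 = 37942.

Government cost = 37942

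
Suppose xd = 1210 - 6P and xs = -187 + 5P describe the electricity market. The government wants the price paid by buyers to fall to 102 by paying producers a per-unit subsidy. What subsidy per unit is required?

At a buyer price of 102, quantity demanded is 1210 − 6·102 = 598.
Sellers supply 598 only when they receive Ps with -187 + 5·Ps = 598, i.e. Ps = 157.
s = Ps − Pb = 157 − 102 = 55.

Required subsidy s = 55 per unit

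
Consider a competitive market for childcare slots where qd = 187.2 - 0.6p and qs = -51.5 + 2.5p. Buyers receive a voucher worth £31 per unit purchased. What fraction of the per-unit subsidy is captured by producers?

Producer share = 6/31

Pre-subsidy: 187.2 - 0.6p = -51.5 + 2.5p gives p* = 77, q* = 141.
With the rebate, buyers effectively pay pb = ps − 31, where ps is the price sellers receive.
Demand in terms of ps becomes qd = 187.2 − 0.6(ps − 31) = 205.8 - 0.6ps. Setting this equal to supply: 205.8 - 0.6ps = -51.5 + 2.5ps, so ps = 83.
Buyers pay pb = 83 − 31 = 52; q' = -51.5 + 2.5·83 = 156.
Buyers' price falls by p* − pb = 77 − 52 = 25; sellers' price rises by ps − p* = 83 − 77 = 6.
So producers capture 6/31 = 6/31 of each unit of subsidy.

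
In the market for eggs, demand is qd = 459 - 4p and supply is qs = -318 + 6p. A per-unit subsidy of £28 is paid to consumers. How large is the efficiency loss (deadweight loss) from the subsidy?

Pre-subsidy: 459 - 4p = -318 + 6p gives p* = 77.7, q* = 148.2.
With the rebate, buyers effectively pay pb = ps − 28, where ps is the price sellers receive.
Demand in terms of ps becomes qd = 459 − 4(ps − 28) = 571 - 4ps. Setting this equal to supply: 571 - 4ps = -318 + 6ps, so ps = 88.9.
Buyers pay pb = 88.9 − 28 = 60.9; q' = -318 + 6·88.9 = 215.4.
The subsidy expands output by 215.4 − 148.2 = 67.2 past the efficient level; on those units the gap between marginal cost and willingness to pay runs from 0 up to 28.
DWL = ½ × 28 × 67.2 = 940.8.

Deadweight loss = £940.8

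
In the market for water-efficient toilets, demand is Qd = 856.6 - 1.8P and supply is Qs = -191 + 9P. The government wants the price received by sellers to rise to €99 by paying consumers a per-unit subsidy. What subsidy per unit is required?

At a seller price of 99, quantity supplied is -191 + 9·99 = 700.
Buyers absorb 700 only when they pay Pb with 856.6 − 1.8·Pb = 700, i.e. Pb = 87.
s = Ps − Pb = 99 − 87 = 12.

Required subsidy s = €12 per unit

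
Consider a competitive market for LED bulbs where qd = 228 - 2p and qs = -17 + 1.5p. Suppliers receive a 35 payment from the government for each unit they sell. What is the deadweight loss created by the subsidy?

Deadweight loss = 525

Pre-subsidy: 228 - 2p = -17 + 1.5p gives p* = 70, q* = 88.
With the subsidy, sellers receive ps = pb + 35 for each unit, where pb is the price buyers pay.
Supply in terms of pb becomes qs = -17 + 1.5(pb + 35) = 35.5 + 1.5pb. Setting this equal to demand: 228 - 2pb = 35.5 + 1.5pb, so pb = 55.
Sellers receive ps = 55 + 35 = 90; q' = 228 − 2·55 = 118.
The subsidy expands output by 118 − 88 = 30 past the efficient level; on those units the gap between marginal cost and willingness to pay runs from 0 up to 35.
DWL = ½ × 35 × 30 = 525.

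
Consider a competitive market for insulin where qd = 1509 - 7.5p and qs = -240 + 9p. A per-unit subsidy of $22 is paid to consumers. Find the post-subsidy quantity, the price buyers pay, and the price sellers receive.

Pre-subsidy: 1509 - 7.5p = -240 + 9p gives p* = 106, q* = 714.
With the rebate, buyers effectively pay pb = ps − 22, where ps is the price sellers receive.
Demand in terms of ps becomes qd = 1509 − 7.5(ps − 22) = 1674 - 7.5ps. Setting this equal to supply: 1674 - 7.5ps = -240 + 9ps, so ps = 116.
Buyers pay pb = 116 − 22 = 94; q' = -240 + 9·116 = 804.

q' = 804; buyers pay $94; sellers receive $116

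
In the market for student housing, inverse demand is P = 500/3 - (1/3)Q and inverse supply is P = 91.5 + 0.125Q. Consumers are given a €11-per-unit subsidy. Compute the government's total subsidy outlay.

Government cost = €2068

Pre-subsidy: 500/3 - (1/3)Q = 91.5 + 0.125Q gives Q* = 164 and P* = 112.
With the rebate, buyers effectively pay Pb = Ps − 11, where Ps is the price sellers receive.
On the curves, Pb = 500/3 - (1/3)Q and Ps = 91.5 + 0.125Q; the wedge Ps − Pb = 11 gives 91.5 + 0.125Q − (500/3 - (1/3)Q) = 11, so Q' = 188.
Then Pb = 500/3 − (1/3)·188 = 104 and Ps = 91.5 + 0.125·188 = 115.
Government outlay = subsidy × quantity = 11 × 188 = 2068.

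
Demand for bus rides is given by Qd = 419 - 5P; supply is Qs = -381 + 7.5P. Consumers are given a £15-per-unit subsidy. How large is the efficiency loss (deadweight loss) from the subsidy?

Deadweight loss = £337.5

Pre-subsidy: 419 - 5P = -381 + 7.5P gives P* = 64, Q* = 99.
With the rebate, buyers effectively pay Pb = Ps − 15, where Ps is the price sellers receive.
Demand in terms of Ps becomes Qd = 419 − 5(Ps − 15) = 494 - 5Ps. Setting this equal to supply: 494 - 5Ps = -381 + 7.5Ps, so Ps = 70.
Buyers pay Pb = 70 − 15 = 55; Q' = -381 + 7.5·70 = 144.
The subsidy expands output by 144 − 99 = 45 past the efficient level; on those units the gap between marginal cost and willingness to pay runs from 0 up to 15.
DWL = ½ × 15 × 45 = 337.5.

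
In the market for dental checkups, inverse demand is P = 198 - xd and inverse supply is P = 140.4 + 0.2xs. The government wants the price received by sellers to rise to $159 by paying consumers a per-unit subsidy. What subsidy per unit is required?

Required subsidy s = $54 per unit

At a seller price of 159, quantity supplied is -702 + 5·159 = 93.
Buyers absorb 93 only when they pay Pb = 198 − 1·93 = 105.
s = Ps − Pb = 159 − 105 = 54.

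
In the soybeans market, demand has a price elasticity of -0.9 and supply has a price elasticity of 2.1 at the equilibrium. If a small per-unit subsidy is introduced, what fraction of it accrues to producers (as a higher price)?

Producer share = 0.3

For a small subsidy around the equilibrium, the benefit split depends on the relative slopes, which at a point are proportional to the elasticities.
Buyer share = εs/(εs + |εd|) = 2.1/(2.1 + 0.9) = 0.7; seller share = |εd|/(εs + |εd|) = 0.3.
So producers capture 0.3 of the subsidy.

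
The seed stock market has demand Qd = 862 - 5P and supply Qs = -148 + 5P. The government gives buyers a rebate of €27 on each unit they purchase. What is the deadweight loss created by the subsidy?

Deadweight loss = €911.25

Pre-subsidy: 862 - 5P = -148 + 5P gives P* = 101, Q* = 357.
With the rebate, buyers effectively pay Pb = Ps − 27, where Ps is the price sellers receive.
Demand in terms of Ps becomes Qd = 862 − 5(Ps − 27) = 997 - 5Ps. Setting this equal to supply: 997 - 5Ps = -148 + 5Ps, so Ps = 114.5.
Buyers pay Pb = 114.5 − 27 = 87.5; Q' = -148 + 5·114.5 = 424.5.
The subsidy expands output by 424.5 − 357 = 67.5 past the efficient level; on those units the gap between marginal cost and willingness to pay runs from 0 up to 27.
DWL = ½ × 27 × 67.5 = 911.25.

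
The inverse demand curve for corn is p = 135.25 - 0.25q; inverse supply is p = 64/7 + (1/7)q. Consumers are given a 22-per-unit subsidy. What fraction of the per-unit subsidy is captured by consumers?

Pre-subsidy: 135.25 - 0.25q = 64/7 + (1/7)q gives q* = 321 and p* = 55.
With the rebate, buyers effectively pay pb = ps − 22, where ps is the price sellers receive.
On the curves, pb = 135.25 - 0.25q and ps = 64/7 + (1/7)q; the wedge ps − pb = 22 gives 64/7 + (1/7)q − (135.25 - 0.25q) = 22, so q' = 377.
Then pb = 135.25 − 0.25·377 = 41 and ps = 64/7 + (1/7)·377 = 63.
Buyers' price falls by p* − pb = 55 − 41 = 14; sellers' price rises by ps − p* = 63 − 55 = 8.
So consumers capture 14/22 = 7/11 of each unit of subsidy.

Consumer share = 7/11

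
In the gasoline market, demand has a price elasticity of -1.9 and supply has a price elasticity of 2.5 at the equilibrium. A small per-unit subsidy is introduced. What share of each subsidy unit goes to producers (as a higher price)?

Producer share = 19/44

For a small subsidy around the equilibrium, the benefit split depends on the relative slopes, which at a point are proportional to the elasticities.
Buyer share = εs/(εs + |εd|) = 2.5/(2.5 + 1.9) = 25/44; seller share = |εd|/(εs + |εd|) = 19/44.
So producers capture 19/44 of the subsidy.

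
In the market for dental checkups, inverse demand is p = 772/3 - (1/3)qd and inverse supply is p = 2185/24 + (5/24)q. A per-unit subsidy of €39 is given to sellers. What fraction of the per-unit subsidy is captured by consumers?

Pre-subsidy: 772/3 - (1/3)q = 2185/24 + (5/24)q gives q* = 307 and p* = 155.
With the subsidy, sellers receive ps = pb + 39 for each unit, where pb is the price buyers pay.
On the curves, pb = 772/3 - (1/3)q and ps = 2185/24 + (5/24)q; the wedge ps − pb = 39 gives 2185/24 + (5/24)q − (772/3 - (1/3)q) = 39, so q' = 379.
Then pb = 772/3 − (1/3)·379 = 131 and ps = 2185/24 + (5/24)·379 = 170.
Buyers' price falls by p* − pb = 155 − 131 = 24; sellers' price rises by ps − p* = 170 − 155 = 15.
So consumers capture 24/39 = 8/13 of each unit of subsidy.

Consumer share = 8/13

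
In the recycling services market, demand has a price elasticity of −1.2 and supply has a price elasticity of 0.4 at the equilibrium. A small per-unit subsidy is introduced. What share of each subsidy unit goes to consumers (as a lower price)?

For a small subsidy around the equilibrium, the benefit split depends on the relative slopes, which at a point are proportional to the elasticities.
Buyer share = εs/(εs + |εd|) = 0.4/(0.4 + 1.2) = 0.25; seller share = |εd|/(εs + |εd|) = 0.75.

Consumer share = 0.25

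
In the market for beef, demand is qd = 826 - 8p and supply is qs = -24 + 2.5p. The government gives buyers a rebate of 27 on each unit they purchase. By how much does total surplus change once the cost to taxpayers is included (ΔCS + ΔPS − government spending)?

Pre-subsidy: 826 - 8p = -24 + 2.5p gives p* = 1700/21, q* = 3746/21.
With the rebate, buyers effectively pay pb = ps − 27, where ps is the price sellers receive.
Demand in terms of ps becomes qd = 826 − 8(ps − 27) = 1042 - 8ps. Setting this equal to supply: 1042 - 8ps = -24 + 2.5ps, so ps = 2132/21.
Buyers pay pb = 2132/21 − 27 = 1565/21; q' = -24 + 2.5·(2132/21) = 4826/21.
ΔCS = ½(3746/21 + 4826/21)(1700/21 − 1565/21) = 64290/49; ΔPS = ½(3746/21 + 4826/21)(2132/21 − 1700/21) = 205728/49.
Government spending = 27 × 4826/21 = 43434/7.
Net change = 64290/49 + 205728/49 − 43434/7 = -4860/7. The loss equals the DWL triangle ½·27·360/7.

Net change in total surplus = -4860/7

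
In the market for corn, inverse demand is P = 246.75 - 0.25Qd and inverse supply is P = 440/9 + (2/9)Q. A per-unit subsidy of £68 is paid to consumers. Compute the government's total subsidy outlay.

Pre-subsidy: 246.75 - 0.25Q = 440/9 + (2/9)Q gives Q* = 419 and P* = 142.
With the rebate, buyers effectively pay Pb = Ps − 68, where Ps is the price sellers receive.
On the curves, Pb = 246.75 - 0.25Q and Ps = 440/9 + (2/9)Q; the wedge Ps − Pb = 68 gives 440/9 + (2/9)Q − (246.75 - 0.25Q) = 68, so Q' = 563.
Then Pb = 246.75 − 0.25·563 = 106 and Ps = 440/9 + (2/9)·563 = 174.
Government outlay = subsidy × quantity = 68 × 563 = 38284.

Government cost = £38284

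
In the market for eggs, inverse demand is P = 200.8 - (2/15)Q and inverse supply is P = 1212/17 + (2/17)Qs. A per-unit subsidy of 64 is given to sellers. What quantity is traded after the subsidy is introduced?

Q' = 771

Pre-subsidy: 200.8 - (2/15)Q = 1212/17 + (2/17)Q gives Q* = 516 and P* = 132.
With the subsidy, sellers receive Ps = Pb + 64 for each unit, where Pb is the price buyers pay.
On the curves, Pb = 200.8 - (2/15)Q and Ps = 1212/17 + (2/17)Q; the wedge Ps − Pb = 64 gives 1212/17 + (2/17)Q − (200.8 - (2/15)Q) = 64, so Q' = 771.
Then Pb = 200.8 − (2/15)·771 = 98 and Ps = 1212/17 + (2/17)·771 = 162.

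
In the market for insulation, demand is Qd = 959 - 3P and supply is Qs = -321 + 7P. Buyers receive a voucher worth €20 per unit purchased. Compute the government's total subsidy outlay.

Government cost = €12340

Pre-subsidy: 959 - 3P = -321 + 7P gives P* = 128, Q* = 575.
With the rebate, buyers effectively pay Pb = Ps − 20, where Ps is the price sellers receive.
Demand in terms of Ps becomes Qd = 959 − 3(Ps − 20) = 1019 - 3Ps. Setting this equal to supply: 1019 - 3Ps = -321 + 7Ps, so Ps = 134.
Buyers pay Pb = 134 − 20 = 114; Q' = -321 + 7·134 = 617.
Government outlay = subsidy × quantity = 20 × 617 = 12340.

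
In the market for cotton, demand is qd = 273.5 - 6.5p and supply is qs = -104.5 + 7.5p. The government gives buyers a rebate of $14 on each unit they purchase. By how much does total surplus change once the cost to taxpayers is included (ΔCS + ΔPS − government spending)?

Pre-subsidy: 273.5 - 6.5p = -104.5 + 7.5p gives p* = 27, q* = 98.
With the rebate, buyers effectively pay pb = ps − 14, where ps is the price sellers receive.
Demand in terms of ps becomes qd = 273.5 − 6.5(ps − 14) = 364.5 - 6.5ps. Setting this equal to supply: 364.5 - 6.5ps = -104.5 + 7.5ps, so ps = 33.5.
Buyers pay pb = 33.5 − 14 = 19.5; q' = -104.5 + 7.5·33.5 = 146.75.
ΔCS = ½(98 + 146.75)(27 − 19.5) = 917.8125; ΔPS = ½(98 + 146.75)(33.5 − 27) = 795.4375.
Government spending = 14 × 146.75 = 2054.5.
Net change = 917.8125 + 795.4375 − 2054.5 = -341.25. The loss equals the DWL triangle ½·14·48.75.

Net change in total surplus = -$341.25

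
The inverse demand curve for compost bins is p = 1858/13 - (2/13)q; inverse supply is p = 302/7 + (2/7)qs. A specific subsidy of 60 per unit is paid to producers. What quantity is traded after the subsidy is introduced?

Pre-subsidy: 1858/13 - (2/13)q = 302/7 + (2/7)q gives q* = 227 and p* = 108.
With the subsidy, sellers receive ps = pb + 60 for each unit, where pb is the price buyers pay.
On the curves, pb = 1858/13 - (2/13)q and ps = 302/7 + (2/7)q; the wedge ps − pb = 60 gives 302/7 + (2/7)q − (1858/13 - (2/13)q) = 60, so q' = 363.5.
Then pb = 1858/13 − (2/13)·363.5 = 87 and ps = 302/7 + (2/7)·363.5 = 147.

q' = 363.5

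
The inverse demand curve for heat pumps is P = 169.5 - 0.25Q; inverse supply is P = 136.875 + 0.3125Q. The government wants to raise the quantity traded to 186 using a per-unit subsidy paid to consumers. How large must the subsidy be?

Required subsidy s = 72 per unit

At Q = 186, from the demand curve buyers pay Pb = 169.5 − 0.25·186 = 123; from the supply curve sellers need Ps = 136.875 + 0.3125·186 = 195.
The subsidy must fill the gap: s = Ps − Pb = 195 − 123 = 72.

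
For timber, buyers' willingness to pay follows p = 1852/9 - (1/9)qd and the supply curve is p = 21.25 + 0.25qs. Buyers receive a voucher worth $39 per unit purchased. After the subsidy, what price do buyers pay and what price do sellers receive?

Pre-subsidy: 1852/9 - (1/9)q = 21.25 + 0.25q gives q* = 511 and p* = 149.
With the rebate, buyers effectively pay pb = ps − 39, where ps is the price sellers receive.
On the curves, pb = 1852/9 - (1/9)q and ps = 21.25 + 0.25q; the wedge ps − pb = 39 gives 21.25 + 0.25q − (1852/9 - (1/9)q) = 39, so q' = 619.
Then pb = 1852/9 − (1/9)·619 = 137 and ps = 21.25 + 0.25·619 = 176.

Buyers pay $137; sellers receive $176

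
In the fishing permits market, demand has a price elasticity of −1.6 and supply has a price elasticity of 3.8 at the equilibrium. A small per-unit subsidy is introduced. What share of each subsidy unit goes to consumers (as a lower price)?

Consumer share = 19/27

For a small subsidy around the equilibrium, the benefit split depends on the relative slopes, which at a point are proportional to the elasticities.
Buyer share = εs/(εs + |εd|) = 3.8/(3.8 + 1.6) = 19/27; seller share = |εd|/(εs + |εd|) = 8/27.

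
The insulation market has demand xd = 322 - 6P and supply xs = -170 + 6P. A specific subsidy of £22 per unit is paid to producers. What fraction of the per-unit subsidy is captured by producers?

Producer share = 0.5

Pre-subsidy: 322 - 6P = -170 + 6P gives P* = 41, x* = 76.
With the subsidy, sellers receive Ps = Pb + 22 for each unit, where Pb is the price buyers pay.
Supply in terms of Pb becomes xs = -170 + 6(Pb + 22) = -38 + 6Pb. Setting this equal to demand: 322 - 6Pb = -38 + 6Pb, so Pb = 30.
Sellers receive Ps = 30 + 22 = 52; x' = 322 − 6·30 = 142.
Buyers' price falls by P* − Pb = 41 − 30 = 11; sellers' price rises by Ps − P* = 52 − 41 = 11.
So producers capture 11/22 = 0.5 of each unit of subsidy.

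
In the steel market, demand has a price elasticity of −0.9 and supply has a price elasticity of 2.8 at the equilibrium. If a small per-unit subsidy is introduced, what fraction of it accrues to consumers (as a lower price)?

For a small subsidy around the equilibrium, the benefit split depends on the relative slopes, which at a point are proportional to the elasticities.
Buyer share = εs/(εs + |εd|) = 2.8/(2.8 + 0.9) = 28/37; seller share = |εd|/(εs + |εd|) = 9/37.

Consumer share = 28/37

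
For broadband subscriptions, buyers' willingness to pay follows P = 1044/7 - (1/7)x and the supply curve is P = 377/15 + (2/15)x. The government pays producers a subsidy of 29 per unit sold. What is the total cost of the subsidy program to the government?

Government cost = 16066

Pre-subsidy: 1044/7 - (1/7)x = 377/15 + (2/15)x gives x* = 449 and P* = 85.
With the subsidy, sellers receive Ps = Pb + 29 for each unit, where Pb is the price buyers pay.
On the curves, Pb = 1044/7 - (1/7)x and Ps = 377/15 + (2/15)x; the wedge Ps − Pb = 29 gives 377/15 + (2/15)x − (1044/7 - (1/7)x) = 29, so x' = 554.
Then Pb = 1044/7 − (1/7)·554 = 70 and Ps = 377/15 + (2/15)·554 = 99.
Government outlay = subsidy × quantity = 29 × 554 = 16066.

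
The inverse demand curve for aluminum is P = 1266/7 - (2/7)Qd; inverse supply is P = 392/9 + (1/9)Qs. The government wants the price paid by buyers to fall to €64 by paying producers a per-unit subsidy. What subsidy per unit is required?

At a buyer price of 64, quantity demanded is 633 − 3.5·64 = 409.
Sellers supply 409 only when they receive Ps = 392/9 + (1/9)·409 = 89.
s = Ps − Pb = 89 − 64 = 25.

Required subsidy s = €25 per unit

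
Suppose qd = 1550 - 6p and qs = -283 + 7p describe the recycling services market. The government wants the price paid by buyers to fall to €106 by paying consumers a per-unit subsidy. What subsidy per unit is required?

At a buyer price of 106, quantity demanded is 1550 − 6·106 = 914.
Sellers supply 914 only when they receive ps with -283 + 7·ps = 914, i.e. ps = 171.
s = ps − pb = 171 − 106 = 65.

Required subsidy s = €65 per unit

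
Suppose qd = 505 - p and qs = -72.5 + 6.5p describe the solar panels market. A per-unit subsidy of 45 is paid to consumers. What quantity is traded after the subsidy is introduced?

Pre-subsidy: 505 - p = -72.5 + 6.5p gives p* = 77, q* = 428.
With the rebate, buyers effectively pay pb = ps − 45, where ps is the price sellers receive.
Demand in terms of ps becomes qd = 505 − 1(ps − 45) = 550 - ps. Setting this equal to supply: 550 - ps = -72.5 + 6.5ps, so ps = 83.
Buyers pay pb = 83 − 45 = 38; q' = -72.5 + 6.5·83 = 467.

q' = 467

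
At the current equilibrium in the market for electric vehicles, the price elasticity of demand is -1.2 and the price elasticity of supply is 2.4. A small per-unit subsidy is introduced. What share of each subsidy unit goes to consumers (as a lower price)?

For a small subsidy around the equilibrium, the benefit split depends on the relative slopes, which at a point are proportional to the elasticities.
Buyer share = εs/(εs + |εd|) = 2.4/(2.4 + 1.2) = 2/3; seller share = |εd|/(εs + |εd|) = 1/3.

Consumer share = 2/3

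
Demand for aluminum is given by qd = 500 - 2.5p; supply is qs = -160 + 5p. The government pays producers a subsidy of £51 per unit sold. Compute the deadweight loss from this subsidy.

Deadweight loss = £2167.5

Pre-subsidy: 500 - 2.5p = -160 + 5p gives p* = 88, q* = 280.
With the subsidy, sellers receive ps = pb + 51 for each unit, where pb is the price buyers pay.
Supply in terms of pb becomes qs = -160 + 5(pb + 51) = 95 + 5pb. Setting this equal to demand: 500 - 2.5pb = 95 + 5pb, so pb = 54.
Sellers receive ps = 54 + 51 = 105; q' = 500 − 2.5·54 = 365.
The subsidy expands output by 365 − 280 = 85 past the efficient level; on those units the gap between marginal cost and willingness to pay runs from 0 up to 51.
DWL = ½ × 51 × 85 = 2167.5.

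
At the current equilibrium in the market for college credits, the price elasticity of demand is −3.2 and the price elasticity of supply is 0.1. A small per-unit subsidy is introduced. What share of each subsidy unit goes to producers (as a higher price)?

For a small subsidy around the equilibrium, the benefit split depends on the relative slopes, which at a point are proportional to the elasticities.
Buyer share = εs/(εs + |εd|) = 0.1/(0.1 + 3.2) = 1/33; seller share = |εd|/(εs + |εd|) = 32/33.
So producers capture 32/33 of the subsidy.

Producer share = 32/33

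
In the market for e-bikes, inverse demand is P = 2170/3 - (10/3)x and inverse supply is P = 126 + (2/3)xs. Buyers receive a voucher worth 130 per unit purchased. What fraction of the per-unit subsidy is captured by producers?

Pre-subsidy: 2170/3 - (10/3)x = 126 + (2/3)x gives x* = 448/3 and P* = 2030/9.
With the rebate, buyers effectively pay Pb = Ps − 130, where Ps is the price sellers receive.
On the curves, Pb = 2170/3 - (10/3)x and Ps = 126 + (2/3)x; the wedge Ps − Pb = 130 gives 126 + (2/3)x − (2170/3 - (10/3)x) = 130, so x' = 1091/6.
Then Pb = 2170/3 − (10/3)·(1091/6) = 1055/9 and Ps = 126 + (2/3)·(1091/6) = 2225/9.
Buyers' price falls by P* − Pb = 2030/9 − 1055/9 = 325/3; sellers' price rises by Ps − P* = 2225/9 − 2030/9 = 65/3.
So producers capture (65/3)/130 = 1/6 of each unit of subsidy.

Producer share = 1/6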